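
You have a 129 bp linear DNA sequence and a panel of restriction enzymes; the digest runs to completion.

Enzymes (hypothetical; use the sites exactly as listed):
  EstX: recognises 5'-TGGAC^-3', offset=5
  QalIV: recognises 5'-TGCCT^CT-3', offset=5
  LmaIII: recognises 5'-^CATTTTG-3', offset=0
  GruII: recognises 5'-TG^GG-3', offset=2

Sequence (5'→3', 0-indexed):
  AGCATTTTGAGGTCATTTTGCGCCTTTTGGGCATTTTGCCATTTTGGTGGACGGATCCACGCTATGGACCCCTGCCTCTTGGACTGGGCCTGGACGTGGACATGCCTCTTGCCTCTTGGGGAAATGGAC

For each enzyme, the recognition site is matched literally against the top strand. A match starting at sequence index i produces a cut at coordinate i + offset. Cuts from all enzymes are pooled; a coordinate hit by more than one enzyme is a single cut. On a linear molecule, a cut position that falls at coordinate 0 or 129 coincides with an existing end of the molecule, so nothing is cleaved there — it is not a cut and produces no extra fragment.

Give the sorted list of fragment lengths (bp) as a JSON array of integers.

[2,2,2,4,6,6,7,7,8,8,9,11,11,13,16,17]

Site scan:
  EstX TGGAC/5: at [47, 64, 79, 90, 96, 124] ⇒ [52, 69, 84, 95, 101] (position 129 is a terminus of the linear molecule — no cut)
  QalIV TGCCTCT/5: at [72, 102, 109] ⇒ [77, 107, 114]
  LmaIII CATTTTG/0: at [2, 13, 31, 39] ⇒ [2, 13, 31, 39]
  GruII TGGG/2: at [27, 84, 116] ⇒ [29, 86, 118]

All cut coordinates (distinct, sorted): [2, 13, 29, 31, 39, 52, 69, 77, 84, 86, 95, 101, 107, 114, 118]

Fragments:
  [0,2): 2 bp
  [2,13): 11 bp
  [13,29): 16 bp
  [29,31): 2 bp
  [31,39): 8 bp
  [39,52): 13 bp
  [52,69): 17 bp
  [69,77): 8 bp
  [77,84): 7 bp
  [84,86): 2 bp
  [86,95): 9 bp
  [95,101): 6 bp
  [101,107): 6 bp
  [107,114): 7 bp
  [114,118): 4 bp
  [118,129): 11 bp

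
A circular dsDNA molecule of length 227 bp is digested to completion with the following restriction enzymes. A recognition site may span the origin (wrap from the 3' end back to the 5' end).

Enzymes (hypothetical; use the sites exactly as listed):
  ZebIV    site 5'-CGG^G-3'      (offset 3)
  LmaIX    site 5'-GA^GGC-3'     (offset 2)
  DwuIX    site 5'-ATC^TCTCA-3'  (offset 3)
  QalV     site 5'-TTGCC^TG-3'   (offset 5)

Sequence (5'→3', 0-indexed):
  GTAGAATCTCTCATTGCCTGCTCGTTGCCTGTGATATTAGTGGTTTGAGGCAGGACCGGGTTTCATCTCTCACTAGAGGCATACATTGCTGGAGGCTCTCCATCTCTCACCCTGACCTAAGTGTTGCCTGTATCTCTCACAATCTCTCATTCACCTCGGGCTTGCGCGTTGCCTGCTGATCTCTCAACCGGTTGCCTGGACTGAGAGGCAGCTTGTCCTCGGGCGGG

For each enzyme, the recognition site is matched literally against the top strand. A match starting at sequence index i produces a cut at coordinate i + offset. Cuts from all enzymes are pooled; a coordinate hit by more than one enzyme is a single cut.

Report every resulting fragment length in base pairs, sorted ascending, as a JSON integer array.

[4,6,8,8,9,10,10,10,10,11,11,11,14,15,15,16,16,19,24]

Per-enzyme occurrences:
  ZebIV (CGGG, off=3): starts [56, 156, 219, 223] → cuts [59, 159, 222, 226]
  LmaIX (GAGGC, off=2): starts [46, 75, 91, 204] → cuts [48, 77, 93, 206]
  DwuIX (ATCTCTCA, off=3): starts [5, 64, 101, 131, 141, 178] → cuts [8, 67, 104, 134, 144, 181]
  QalV (TTGCCTG, off=5): starts [13, 24, 123, 168, 191] → cuts [18, 29, 128, 173, 196]

All cut coordinates (distinct, sorted): [8, 18, 29, 48, 59, 67, 77, 93, 104, 128, 134, 144, 159, 173, 181, 196, 206, 222, 226]

Fragments:
  8→18: 10 bp
  18→29: 11 bp
  29→48: 19 bp
  48→59: 11 bp
  59→67: 8 bp
  67→77: 10 bp
  77→93: 16 bp
  93→104: 11 bp
  104→128: 24 bp
  128→134: 6 bp
  134→144: 10 bp
  144→159: 15 bp
  159→173: 14 bp
  173→181: 8 bp
  181→196: 15 bp
  196→206: 10 bp
  206→222: 16 bp
  222→226: 4 bp
  226→8 (wrap): 227-226+8 = 9 bp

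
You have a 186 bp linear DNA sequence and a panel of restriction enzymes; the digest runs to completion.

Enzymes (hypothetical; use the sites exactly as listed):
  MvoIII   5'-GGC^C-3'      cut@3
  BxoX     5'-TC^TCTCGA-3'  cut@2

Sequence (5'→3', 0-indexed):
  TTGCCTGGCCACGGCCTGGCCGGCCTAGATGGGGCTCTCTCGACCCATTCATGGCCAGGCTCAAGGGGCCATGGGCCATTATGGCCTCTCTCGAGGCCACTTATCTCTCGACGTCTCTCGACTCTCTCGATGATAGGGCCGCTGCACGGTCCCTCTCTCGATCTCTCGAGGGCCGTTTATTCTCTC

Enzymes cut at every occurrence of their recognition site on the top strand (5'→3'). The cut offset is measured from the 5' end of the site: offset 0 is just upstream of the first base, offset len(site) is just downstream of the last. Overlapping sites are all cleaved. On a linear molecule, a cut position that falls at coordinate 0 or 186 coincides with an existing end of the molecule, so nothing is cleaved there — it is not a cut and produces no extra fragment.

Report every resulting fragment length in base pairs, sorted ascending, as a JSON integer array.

Site scan:
  MvoIII GGCC/3: at [6, 12, 17, 21, 52, 66, 73, 82, 94, 136, 170] ⇒ [9, 15, 20, 24, 55, 69, 76, 85, 97, 139, 173]
  BxoX TCTCTCGA/2: at [35, 86, 103, 113, 122, 153, 161] ⇒ [37, 88, 105, 115, 124, 155, 163]

All cut coordinates (distinct, sorted): [9, 15, 20, 24, 37, 55, 69, 76, 85, 88, 97, 105, 115, 124, 139, 155, 163, 173]

Fragments:
  [0,9): 9 bp
  [9,15): 6 bp
  [15,20): 5 bp
  [20,24): 4 bp
  [24,37): 13 bp
  [37,55): 18 bp
  [55,69): 14 bp
  [69,76): 7 bp
  [76,85): 9 bp
  [85,88): 3 bp
  [88,97): 9 bp
  [97,105): 8 bp
  [105,115): 10 bp
  [115,124): 9 bp
  [124,139): 15 bp
  [139,155): 16 bp
  [155,163): 8 bp
  [163,173): 10 bp
  [173,186): 13 bp

[3,4,5,6,7,8,8,9,9,9,9,10,10,13,13,14,15,16,18]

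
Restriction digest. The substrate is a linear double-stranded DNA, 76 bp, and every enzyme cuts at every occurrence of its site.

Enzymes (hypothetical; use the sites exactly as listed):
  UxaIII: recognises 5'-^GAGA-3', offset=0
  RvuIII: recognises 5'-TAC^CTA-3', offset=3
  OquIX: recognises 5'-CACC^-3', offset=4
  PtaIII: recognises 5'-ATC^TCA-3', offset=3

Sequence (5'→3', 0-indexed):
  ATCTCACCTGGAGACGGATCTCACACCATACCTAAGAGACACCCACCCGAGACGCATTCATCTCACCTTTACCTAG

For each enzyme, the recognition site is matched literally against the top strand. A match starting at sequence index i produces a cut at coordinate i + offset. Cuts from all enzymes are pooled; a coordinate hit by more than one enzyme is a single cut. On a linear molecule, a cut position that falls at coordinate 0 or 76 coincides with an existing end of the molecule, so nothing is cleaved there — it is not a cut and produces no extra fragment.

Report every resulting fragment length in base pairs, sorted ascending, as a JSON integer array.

Scan for sites:
  UxaIII GAGA/0: at [10, 35, 48] ⇒ [10, 35, 48]
  RvuIII TACCTA/3: at [28, 69] ⇒ [31, 72]
  OquIX CACC/4: at [4, 23, 39, 43, 63] ⇒ [8, 27, 43, 47, 67]
  PtaIII ATCTCA/3: at [0, 17, 59] ⇒ [3, 20, 62]

Pooled cuts: [3, 8, 10, 20, 27, 31, 35, 43, 47, 48, 62, 67, 72]

Fragments:
  [0,3): 3 bp
  [3,8): 5 bp
  [8,10): 2 bp
  [10,20): 10 bp
  [20,27): 7 bp
  [27,31): 4 bp
  [31,35): 4 bp
  [35,43): 8 bp
  [43,47): 4 bp
  [47,48): 1 bp
  [48,62): 14 bp
  [62,67): 5 bp
  [67,72): 5 bp
  [72,76): 4 bp

[1,2,3,4,4,4,4,5,5,5,7,8,10,14]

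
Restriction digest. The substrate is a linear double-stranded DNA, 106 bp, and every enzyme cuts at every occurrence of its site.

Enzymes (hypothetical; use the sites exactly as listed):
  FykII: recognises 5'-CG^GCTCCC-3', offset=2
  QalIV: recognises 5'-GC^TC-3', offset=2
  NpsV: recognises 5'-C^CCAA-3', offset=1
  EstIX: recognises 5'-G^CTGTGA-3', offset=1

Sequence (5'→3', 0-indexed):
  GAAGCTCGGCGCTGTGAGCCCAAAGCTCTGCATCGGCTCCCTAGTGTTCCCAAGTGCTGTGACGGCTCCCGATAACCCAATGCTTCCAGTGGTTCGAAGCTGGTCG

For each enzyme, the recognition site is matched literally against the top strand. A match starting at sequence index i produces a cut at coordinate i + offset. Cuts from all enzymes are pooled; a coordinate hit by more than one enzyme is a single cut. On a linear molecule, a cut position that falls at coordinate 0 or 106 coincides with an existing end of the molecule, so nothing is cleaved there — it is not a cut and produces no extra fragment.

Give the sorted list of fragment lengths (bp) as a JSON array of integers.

Per-enzyme occurrences:
  FykII CGGCTCCC/2: at [33, 62] ⇒ [35, 64]
  QalIV GCTC/2: at [3, 24, 35, 64] ⇒ [5, 26, 37, 66]
  NpsV CCCAA/1: at [18, 48, 75] ⇒ [19, 49, 76]
  EstIX GCTGTGA/1: at [10, 55] ⇒ [11, 56]

Pooled cuts: [5, 11, 19, 26, 35, 37, 49, 56, 64, 66, 76]

Fragments:
  [0,5): 5 bp
  [5,11): 6 bp
  [11,19): 8 bp
  [19,26): 7 bp
  [26,35): 9 bp
  [35,37): 2 bp
  [37,49): 12 bp
  [49,56): 7 bp
  [56,64): 8 bp
  [64,66): 2 bp
  [66,76): 10 bp
  [76,106): 30 bp

[2,2,5,6,7,7,8,8,9,10,12,30]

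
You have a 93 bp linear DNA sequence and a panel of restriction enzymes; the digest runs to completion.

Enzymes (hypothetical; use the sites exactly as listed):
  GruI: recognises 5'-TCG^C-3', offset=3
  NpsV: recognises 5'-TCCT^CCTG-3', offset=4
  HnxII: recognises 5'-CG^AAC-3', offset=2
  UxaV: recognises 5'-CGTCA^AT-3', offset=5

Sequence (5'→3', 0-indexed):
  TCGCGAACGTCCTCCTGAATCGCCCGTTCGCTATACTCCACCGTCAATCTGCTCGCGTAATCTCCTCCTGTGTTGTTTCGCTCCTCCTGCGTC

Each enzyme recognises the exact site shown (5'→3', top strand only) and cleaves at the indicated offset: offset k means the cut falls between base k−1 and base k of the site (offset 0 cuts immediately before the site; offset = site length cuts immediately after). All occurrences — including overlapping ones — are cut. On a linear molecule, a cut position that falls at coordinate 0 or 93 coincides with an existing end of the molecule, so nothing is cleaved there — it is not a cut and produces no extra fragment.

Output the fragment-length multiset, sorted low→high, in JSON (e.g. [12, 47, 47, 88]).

[2,3,5,8,8,8,9,9,11,14,16]

Scan for sites:
  GruI TCGC/3: at [0, 19, 27, 52, 77] ⇒ [3, 22, 30, 55, 80]
  NpsV TCCTCCTG/4: at [9, 62, 81] ⇒ [13, 66, 85]
  HnxII CGAAC/2: at [3] ⇒ [5]
  UxaV CGTCAAT/5: at [41] ⇒ [46]

Pooled cuts: [3, 5, 13, 22, 30, 46, 55, 66, 80, 85]

Fragment lengths:
  [0,3): 3 bp
  [3,5): 2 bp
  [5,13): 8 bp
  [13,22): 9 bp
  [22,30): 8 bp
  [30,46): 16 bp
  [46,55): 9 bp
  [55,66): 11 bp
  [66,80): 14 bp
  [80,85): 5 bp
  [85,93): 8 bp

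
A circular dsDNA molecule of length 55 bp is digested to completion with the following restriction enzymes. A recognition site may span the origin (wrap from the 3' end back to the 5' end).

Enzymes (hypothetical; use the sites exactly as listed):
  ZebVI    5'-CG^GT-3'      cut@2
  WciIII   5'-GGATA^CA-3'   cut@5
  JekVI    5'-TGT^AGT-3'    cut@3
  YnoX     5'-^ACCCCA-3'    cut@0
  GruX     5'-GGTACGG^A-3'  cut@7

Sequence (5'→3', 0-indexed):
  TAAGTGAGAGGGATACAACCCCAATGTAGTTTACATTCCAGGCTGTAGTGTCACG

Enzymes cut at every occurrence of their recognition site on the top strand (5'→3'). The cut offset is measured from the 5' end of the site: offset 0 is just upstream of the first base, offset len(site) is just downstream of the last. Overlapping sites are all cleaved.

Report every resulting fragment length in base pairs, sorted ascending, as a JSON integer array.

Per-enzyme occurrences:
  ZebVI (CGGT, off=2): no sites
  WciIII (GGATACA, off=5): starts [10] → cuts [15]
  JekVI (TGTAGT, off=3): starts [24, 43] → cuts [27, 46]
  YnoX (ACCCCA, off=0): starts [17] → cuts [17]
  GruX (GGTACGGA, off=7): no sites

All cut coordinates (distinct, sorted): [15, 17, 27, 46]

Fragments:
  15→17: 2 bp
  17→27: 10 bp
  27→46: 19 bp
  46→15 (wrap): 55-46+15 = 24 bp

[2,10,19,24]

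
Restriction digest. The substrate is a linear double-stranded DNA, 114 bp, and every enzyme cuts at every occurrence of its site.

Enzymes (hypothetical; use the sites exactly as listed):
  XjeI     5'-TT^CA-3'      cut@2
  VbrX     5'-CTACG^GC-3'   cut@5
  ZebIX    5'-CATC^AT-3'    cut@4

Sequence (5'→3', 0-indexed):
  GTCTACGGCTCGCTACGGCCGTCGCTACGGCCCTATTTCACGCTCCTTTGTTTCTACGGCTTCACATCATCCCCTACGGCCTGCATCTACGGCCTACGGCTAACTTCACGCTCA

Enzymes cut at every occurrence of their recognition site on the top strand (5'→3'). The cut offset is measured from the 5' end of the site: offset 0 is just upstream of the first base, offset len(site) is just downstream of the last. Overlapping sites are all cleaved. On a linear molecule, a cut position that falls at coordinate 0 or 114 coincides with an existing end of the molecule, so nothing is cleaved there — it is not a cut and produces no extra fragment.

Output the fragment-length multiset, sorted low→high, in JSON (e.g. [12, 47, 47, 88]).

[4,6,7,7,8,8,9,10,10,12,13,20]

Site scan:
  XjeI (TTCA, off=2): starts [36, 60, 104] → cuts [38, 62, 106]
  VbrX (CTACGGC, off=5): starts [2, 12, 24, 53, 73, 86, 93] → cuts [7, 17, 29, 58, 78, 91, 98]
  ZebIX (CATCAT, off=4): starts [64] → cuts [68]

All cut coordinates (distinct, sorted): [7, 17, 29, 38, 58, 62, 68, 78, 91, 98, 106]

Fragment lengths:
  [0,7): 7 bp
  [7,17): 10 bp
  [17,29): 12 bp
  [29,38): 9 bp
  [38,58): 20 bp
  [58,62): 4 bp
  [62,68): 6 bp
  [68,78): 10 bp
  [78,91): 13 bp
  [91,98): 7 bp
  [98,106): 8 bp
  [106,114): 8 bp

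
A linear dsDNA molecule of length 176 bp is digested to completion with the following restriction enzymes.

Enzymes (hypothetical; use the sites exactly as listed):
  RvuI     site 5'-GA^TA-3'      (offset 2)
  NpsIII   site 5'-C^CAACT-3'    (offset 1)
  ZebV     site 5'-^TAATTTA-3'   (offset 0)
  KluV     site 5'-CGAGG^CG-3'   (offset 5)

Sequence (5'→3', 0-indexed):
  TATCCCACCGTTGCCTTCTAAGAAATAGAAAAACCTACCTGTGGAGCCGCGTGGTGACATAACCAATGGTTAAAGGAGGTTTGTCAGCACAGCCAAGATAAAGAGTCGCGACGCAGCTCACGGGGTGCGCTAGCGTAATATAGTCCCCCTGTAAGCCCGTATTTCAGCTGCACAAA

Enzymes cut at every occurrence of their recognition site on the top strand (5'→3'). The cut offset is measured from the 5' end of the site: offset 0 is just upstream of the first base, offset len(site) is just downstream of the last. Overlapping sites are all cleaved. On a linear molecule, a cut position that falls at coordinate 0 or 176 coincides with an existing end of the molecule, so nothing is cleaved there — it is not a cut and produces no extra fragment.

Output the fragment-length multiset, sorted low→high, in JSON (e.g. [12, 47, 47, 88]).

Site scan:
  RvuI GATA/2: at [96] ⇒ [98]
  NpsIII (CCAACT, off=1): no sites
  ZebV (TAATTTA, off=0): no sites
  KluV (CGAGGCG, off=5): no sites

All cut coordinates (distinct, sorted): [98]

Fragments:
  [0,98): 98 bp
  [98,176): 78 bp

[78,98]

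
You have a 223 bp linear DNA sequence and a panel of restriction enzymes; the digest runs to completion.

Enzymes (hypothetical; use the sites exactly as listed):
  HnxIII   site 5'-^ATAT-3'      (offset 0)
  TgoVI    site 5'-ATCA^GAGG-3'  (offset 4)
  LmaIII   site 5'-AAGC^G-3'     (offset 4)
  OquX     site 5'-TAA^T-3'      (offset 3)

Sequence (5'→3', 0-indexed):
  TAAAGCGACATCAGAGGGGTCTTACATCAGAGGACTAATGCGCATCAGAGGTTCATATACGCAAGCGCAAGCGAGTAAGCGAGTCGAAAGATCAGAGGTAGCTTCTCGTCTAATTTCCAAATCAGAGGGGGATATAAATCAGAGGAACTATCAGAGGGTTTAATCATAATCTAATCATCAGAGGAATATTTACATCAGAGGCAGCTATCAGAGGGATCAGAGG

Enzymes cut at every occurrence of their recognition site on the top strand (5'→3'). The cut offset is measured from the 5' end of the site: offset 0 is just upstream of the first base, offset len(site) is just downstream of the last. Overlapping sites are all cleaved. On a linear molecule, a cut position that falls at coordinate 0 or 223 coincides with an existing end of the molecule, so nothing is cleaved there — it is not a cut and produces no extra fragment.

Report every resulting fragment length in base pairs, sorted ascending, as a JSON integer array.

[4,5,5,6,6,6,6,7,7,7,8,9,9,9,10,10,11,12,12,12,13,14,16,19]

Scan for sites:
  HnxIII ATAT/0: at [54, 131, 185] ⇒ [54, 131, 185]
  TgoVI ATCAGAGG/4: at [9, 25, 43, 90, 120, 137, 149, 176, 193, 206, 215] ⇒ [13, 29, 47, 94, 124, 141, 153, 180, 197, 210, 219]
  LmaIII AAGCG/4: at [2, 62, 68, 76] ⇒ [6, 66, 72, 80]
  OquX TAAT/3: at [35, 110, 160, 166, 171] ⇒ [38, 113, 163, 169, 174]

All cut coordinates (distinct, sorted): [6, 13, 29, 38, 47, 54, 66, 72, 80, 94, 113, 124, 131, 141, 153, 163, 169, 174, 180, 185, 197, 210, 219]

Fragment lengths:
  [0,6): 6 bp
  [6,13): 7 bp
  [13,29): 16 bp
  [29,38): 9 bp
  [38,47): 9 bp
  [47,54): 7 bp
  [54,66): 12 bp
  [66,72): 6 bp
  [72,80): 8 bp
  [80,94): 14 bp
  [94,113): 19 bp
  [113,124): 11 bp
  [124,131): 7 bp
  [131,141): 10 bp
  [141,153): 12 bp
  [153,163): 10 bp
  [163,169): 6 bp
  [169,174): 5 bp
  [174,180): 6 bp
  [180,185): 5 bp
  [185,197): 12 bp
  [197,210): 13 bp
  [210,219): 9 bp
  [219,223): 4 bp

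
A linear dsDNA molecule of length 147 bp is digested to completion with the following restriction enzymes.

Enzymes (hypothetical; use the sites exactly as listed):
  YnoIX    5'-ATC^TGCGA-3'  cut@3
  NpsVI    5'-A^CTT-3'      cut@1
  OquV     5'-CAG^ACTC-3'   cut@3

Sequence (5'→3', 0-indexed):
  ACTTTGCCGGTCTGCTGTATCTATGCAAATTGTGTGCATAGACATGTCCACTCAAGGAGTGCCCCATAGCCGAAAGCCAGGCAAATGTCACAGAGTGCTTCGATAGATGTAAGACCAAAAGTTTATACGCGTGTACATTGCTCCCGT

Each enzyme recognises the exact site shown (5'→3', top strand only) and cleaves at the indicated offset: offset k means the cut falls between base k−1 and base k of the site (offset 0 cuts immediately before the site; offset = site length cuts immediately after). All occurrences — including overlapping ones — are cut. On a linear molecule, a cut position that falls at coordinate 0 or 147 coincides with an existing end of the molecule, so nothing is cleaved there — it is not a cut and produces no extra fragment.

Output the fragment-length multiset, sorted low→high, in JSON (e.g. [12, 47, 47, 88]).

[1,146]

Scan for sites:
  YnoIX (ATCTGCGA, off=3): no sites
  NpsVI ACTT/1: at [0] ⇒ [1]
  OquV (CAGACTC, off=3): no sites

All cut coordinates (distinct, sorted): [1]

Fragments:
  [0,1): 1 bp
  [1,147): 146 bp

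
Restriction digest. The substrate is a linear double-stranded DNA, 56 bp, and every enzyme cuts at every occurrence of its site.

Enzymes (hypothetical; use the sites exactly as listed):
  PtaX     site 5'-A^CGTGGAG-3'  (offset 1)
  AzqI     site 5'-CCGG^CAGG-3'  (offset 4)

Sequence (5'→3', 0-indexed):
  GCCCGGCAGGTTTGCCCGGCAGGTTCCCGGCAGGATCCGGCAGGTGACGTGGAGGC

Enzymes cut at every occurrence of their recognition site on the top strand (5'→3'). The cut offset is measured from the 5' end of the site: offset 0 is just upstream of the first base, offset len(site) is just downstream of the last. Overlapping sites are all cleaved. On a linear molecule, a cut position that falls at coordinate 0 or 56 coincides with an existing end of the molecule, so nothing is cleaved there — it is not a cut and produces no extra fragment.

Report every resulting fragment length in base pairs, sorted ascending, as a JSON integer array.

[6,7,9,10,11,13]

Site scan:
  PtaX ACGTGGAG/1: at [46] ⇒ [47]
  AzqI CCGGCAGG/4: at [2, 15, 26, 36] ⇒ [6, 19, 30, 40]

Pooled cuts: [6, 19, 30, 40, 47]

Fragments:
  [0,6): 6 bp
  [6,19): 13 bp
  [19,30): 11 bp
  [30,40): 10 bp
  [40,47): 7 bp
  [47,56): 9 bp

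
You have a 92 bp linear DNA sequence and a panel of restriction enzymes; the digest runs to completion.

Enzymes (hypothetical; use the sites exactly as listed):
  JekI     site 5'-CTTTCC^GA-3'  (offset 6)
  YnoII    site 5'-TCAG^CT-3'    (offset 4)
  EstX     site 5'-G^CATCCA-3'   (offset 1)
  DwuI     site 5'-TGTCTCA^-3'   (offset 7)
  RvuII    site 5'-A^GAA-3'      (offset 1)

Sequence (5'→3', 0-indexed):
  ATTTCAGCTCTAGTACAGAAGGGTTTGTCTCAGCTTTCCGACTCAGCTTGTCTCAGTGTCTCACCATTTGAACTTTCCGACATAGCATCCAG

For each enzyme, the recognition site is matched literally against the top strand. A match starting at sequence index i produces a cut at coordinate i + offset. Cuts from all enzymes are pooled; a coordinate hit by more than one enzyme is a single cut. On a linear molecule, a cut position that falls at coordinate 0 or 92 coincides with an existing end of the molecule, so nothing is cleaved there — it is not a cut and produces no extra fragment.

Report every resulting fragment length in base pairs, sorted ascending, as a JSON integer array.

[1,6,7,7,7,7,8,9,10,15,15]

Scan for sites:
  JekI CTTTCCGA/6: at [33, 72] ⇒ [39, 78]
  YnoII TCAGCT/4: at [3, 29, 42] ⇒ [7, 33, 46]
  EstX GCATCCA/1: at [84] ⇒ [85]
  DwuI TGTCTCA/7: at [25, 48, 56] ⇒ [32, 55, 63]
  RvuII AGAA/1: at [16] ⇒ [17]

Pooled cuts: [7, 17, 32, 33, 39, 46, 55, 63, 78, 85]

Fragment lengths:
  [0,7): 7 bp
  [7,17): 10 bp
  [17,32): 15 bp
  [32,33): 1 bp
  [33,39): 6 bp
  [39,46): 7 bp
  [46,55): 9 bp
  [55,63): 8 bp
  [63,78): 15 bp
  [78,85): 7 bp
  [85,92): 7 bp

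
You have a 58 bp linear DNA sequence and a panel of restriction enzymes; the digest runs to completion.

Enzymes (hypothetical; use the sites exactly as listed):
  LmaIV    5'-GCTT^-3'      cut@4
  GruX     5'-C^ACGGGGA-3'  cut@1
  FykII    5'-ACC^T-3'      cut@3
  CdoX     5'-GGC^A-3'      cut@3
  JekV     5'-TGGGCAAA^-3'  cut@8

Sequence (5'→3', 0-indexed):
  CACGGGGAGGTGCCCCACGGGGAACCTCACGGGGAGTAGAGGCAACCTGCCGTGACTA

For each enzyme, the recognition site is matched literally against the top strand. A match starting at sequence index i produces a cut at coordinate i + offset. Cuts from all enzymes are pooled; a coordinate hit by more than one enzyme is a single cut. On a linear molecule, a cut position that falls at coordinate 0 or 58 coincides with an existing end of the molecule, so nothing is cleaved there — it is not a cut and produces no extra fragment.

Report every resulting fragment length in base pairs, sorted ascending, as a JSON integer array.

Scan for sites:
  LmaIV (GCTT, off=4): no sites
  GruX CACGGGGA/1: at [0, 15, 27] ⇒ [1, 16, 28]
  FykII ACCT/3: at [23, 44] ⇒ [26, 47]
  CdoX GGCA/3: at [40] ⇒ [43]
  JekV (TGGGCAAA, off=8): no sites

Pooled cuts: [1, 16, 26, 28, 43, 47]

Fragment lengths:
  [0,1): 1 bp
  [1,16): 15 bp
  [16,26): 10 bp
  [26,28): 2 bp
  [28,43): 15 bp
  [43,47): 4 bp
  [47,58): 11 bp

[1,2,4,10,11,15,15]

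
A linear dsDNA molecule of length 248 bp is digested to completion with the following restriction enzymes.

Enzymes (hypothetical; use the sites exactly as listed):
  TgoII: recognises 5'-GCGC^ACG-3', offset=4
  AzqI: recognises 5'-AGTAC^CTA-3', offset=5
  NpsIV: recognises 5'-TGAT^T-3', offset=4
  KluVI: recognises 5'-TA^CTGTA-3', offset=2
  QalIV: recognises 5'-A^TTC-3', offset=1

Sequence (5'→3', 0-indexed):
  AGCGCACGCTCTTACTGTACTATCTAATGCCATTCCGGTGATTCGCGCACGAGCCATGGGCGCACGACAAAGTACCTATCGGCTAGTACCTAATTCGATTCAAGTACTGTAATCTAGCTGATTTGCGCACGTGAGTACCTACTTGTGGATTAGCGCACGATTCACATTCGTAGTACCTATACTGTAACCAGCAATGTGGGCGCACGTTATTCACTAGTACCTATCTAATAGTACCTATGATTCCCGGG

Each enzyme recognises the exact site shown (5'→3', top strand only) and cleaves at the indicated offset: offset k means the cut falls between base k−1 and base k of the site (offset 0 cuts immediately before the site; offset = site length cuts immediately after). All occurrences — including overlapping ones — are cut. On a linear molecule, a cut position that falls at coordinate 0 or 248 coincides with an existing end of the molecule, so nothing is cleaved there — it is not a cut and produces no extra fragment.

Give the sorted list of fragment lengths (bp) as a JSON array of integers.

[1,1,4,4,5,5,5,6,6,6,6,6,7,8,9,9,10,10,11,12,14,14,15,16,18,18,22]

Site scan:
  TgoII GCGCACG/4: at [1, 44, 59, 124, 152, 199] ⇒ [5, 48, 63, 128, 156, 203]
  AzqI AGTACCTA/5: at [70, 84, 133, 171, 215, 229] ⇒ [75, 89, 138, 176, 220, 234]
  NpsIV TGATT/4: at [38, 118, 237] ⇒ [42, 122, 241]
  KluVI TACTGTA/2: at [12, 104, 179] ⇒ [14, 106, 181]
  QalIV ATTC/1: at [31, 40, 92, 97, 159, 165, 208, 239] ⇒ [32, 41, 93, 98, 160, 166, 209, 240]

Pooled cuts: [5, 14, 32, 41, 42, 48, 63, 75, 89, 93, 98, 106, 122, 128, 138, 156, 160, 166, 176, 181, 203, 209, 220, 234, 240, 241]

Fragments:
  [0,5): 5 bp
  [5,14): 9 bp
  [14,32): 18 bp
  [32,41): 9 bp
  [41,42): 1 bp
  [42,48): 6 bp
  [48,63): 15 bp
  [63,75): 12 bp
  [75,89): 14 bp
  [89,93): 4 bp
  [93,98): 5 bp
  [98,106): 8 bp
  [106,122): 16 bp
  [122,128): 6 bp
  [128,138): 10 bp
  [138,156): 18 bp
  [156,160): 4 bp
  [160,166): 6 bp
  [166,176): 10 bp
  [176,181): 5 bp
  [181,203): 22 bp
  [203,209): 6 bp
  [209,220): 11 bp
  [220,234): 14 bp
  [234,240): 6 bp
  [240,241): 1 bp
  [241,248): 7 bp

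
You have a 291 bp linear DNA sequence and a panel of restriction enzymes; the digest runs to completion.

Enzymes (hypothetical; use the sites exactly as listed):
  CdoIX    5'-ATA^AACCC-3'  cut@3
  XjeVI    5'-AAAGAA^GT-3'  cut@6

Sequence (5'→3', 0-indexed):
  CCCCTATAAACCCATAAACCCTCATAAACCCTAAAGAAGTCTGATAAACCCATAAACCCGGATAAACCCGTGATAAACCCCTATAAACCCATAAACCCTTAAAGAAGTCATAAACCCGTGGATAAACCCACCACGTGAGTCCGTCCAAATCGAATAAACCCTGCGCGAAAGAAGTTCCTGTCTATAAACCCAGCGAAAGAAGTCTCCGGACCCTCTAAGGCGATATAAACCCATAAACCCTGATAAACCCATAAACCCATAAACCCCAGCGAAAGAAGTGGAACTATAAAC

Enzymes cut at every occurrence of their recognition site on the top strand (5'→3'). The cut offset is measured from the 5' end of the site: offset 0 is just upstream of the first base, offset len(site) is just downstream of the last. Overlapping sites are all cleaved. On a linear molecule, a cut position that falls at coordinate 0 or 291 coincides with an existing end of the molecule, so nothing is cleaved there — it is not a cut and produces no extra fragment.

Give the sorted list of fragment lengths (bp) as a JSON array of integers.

[6,8,8,8,8,8,8,8,8,10,10,10,10,11,12,12,13,13,14,15,16,17,26,32]

Site scan:
  CdoIX (ATAAACCC, off=3): starts [5, 13, 23, 43, 51, 61, 72, 82, 90, 109, 121, 153, 183, 224, 232, 242, 250, 258] → cuts [8, 16, 26, 46, 54, 64, 75, 85, 93, 112, 124, 156, 186, 227, 235, 245, 253, 261]
  XjeVI (AAAGAAGT, off=6): starts [32, 100, 167, 195, 271] → cuts [38, 106, 173, 201, 277]

All cut coordinates (distinct, sorted): [8, 16, 26, 38, 46, 54, 64, 75, 85, 93, 106, 112, 124, 156, 173, 186, 201, 227, 235, 245, 253, 261, 277]

Fragment lengths:
  [0,8): 8 bp
  [8,16): 8 bp
  [16,26): 10 bp
  [26,38): 12 bp
  [38,46): 8 bp
  [46,54): 8 bp
  [54,64): 10 bp
  [64,75): 11 bp
  [75,85): 10 bp
  [85,93): 8 bp
  [93,106): 13 bp
  [106,112): 6 bp
  [112,124): 12 bp
  [124,156): 32 bp
  [156,173): 17 bp
  [173,186): 13 bp
  [186,201): 15 bp
  [201,227): 26 bp
  [227,235): 8 bp
  [235,245): 10 bp
  [245,253): 8 bp
  [253,261): 8 bp
  [261,277): 16 bp
  [277,291): 14 bp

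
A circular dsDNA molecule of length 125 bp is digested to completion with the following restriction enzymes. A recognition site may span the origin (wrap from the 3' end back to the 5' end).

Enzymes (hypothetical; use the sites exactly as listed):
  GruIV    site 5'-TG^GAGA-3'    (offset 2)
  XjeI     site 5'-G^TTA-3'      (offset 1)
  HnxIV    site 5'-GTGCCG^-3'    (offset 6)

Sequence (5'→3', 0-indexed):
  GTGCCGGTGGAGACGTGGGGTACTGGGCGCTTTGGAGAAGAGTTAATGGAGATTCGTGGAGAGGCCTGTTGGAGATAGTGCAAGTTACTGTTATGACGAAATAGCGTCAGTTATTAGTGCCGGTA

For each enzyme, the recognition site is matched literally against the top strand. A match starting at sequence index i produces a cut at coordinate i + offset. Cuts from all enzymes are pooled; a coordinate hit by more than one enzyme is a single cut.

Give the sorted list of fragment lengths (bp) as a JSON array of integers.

[3,6,6,8,9,10,12,13,13,20,25]

Site scan:
  GruIV TGGAGA/2: at [7, 32, 46, 56, 69] ⇒ [9, 34, 48, 58, 71]
  XjeI GTTA/1: at [41, 83, 89, 109] ⇒ [42, 84, 90, 110]
  HnxIV GTGCCG/6: at [0, 116] ⇒ [6, 122]

Pooled cuts: [6, 9, 34, 42, 48, 58, 71, 84, 90, 110, 122]

Fragments:
  6→9: 3 bp
  9→34: 25 bp
  34→42: 8 bp
  42→48: 6 bp
  48→58: 10 bp
  58→71: 13 bp
  71→84: 13 bp
  84→90: 6 bp
  90→110: 20 bp
  110→122: 12 bp
  122→6 (wrap): 125-122+6 = 9 bp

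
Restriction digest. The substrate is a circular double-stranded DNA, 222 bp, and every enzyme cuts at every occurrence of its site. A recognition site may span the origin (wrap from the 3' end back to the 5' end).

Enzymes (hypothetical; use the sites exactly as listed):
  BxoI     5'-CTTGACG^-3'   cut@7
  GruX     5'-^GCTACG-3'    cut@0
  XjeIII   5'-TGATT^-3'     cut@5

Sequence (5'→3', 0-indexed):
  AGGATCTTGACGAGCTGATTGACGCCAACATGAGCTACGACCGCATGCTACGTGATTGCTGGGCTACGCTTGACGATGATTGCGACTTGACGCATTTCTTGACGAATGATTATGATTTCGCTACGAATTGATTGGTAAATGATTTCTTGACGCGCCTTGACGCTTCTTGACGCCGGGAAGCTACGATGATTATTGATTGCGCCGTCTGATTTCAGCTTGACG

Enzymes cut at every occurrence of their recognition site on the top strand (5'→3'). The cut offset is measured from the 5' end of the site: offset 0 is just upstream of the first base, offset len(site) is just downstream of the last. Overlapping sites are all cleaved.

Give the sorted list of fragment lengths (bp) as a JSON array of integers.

Scan for sites:
  BxoI CTTGACG/7: at [5, 68, 85, 97, 145, 155, 165, 215] ⇒ [0, 12, 75, 92, 104, 152, 162, 172]
  GruX GCTACG/0: at [33, 46, 62, 119, 179] ⇒ [33, 46, 62, 119, 179]
  XjeIII TGATT/5: at [15, 52, 76, 106, 112, 128, 139, 186, 193, 206] ⇒ [20, 57, 81, 111, 117, 133, 144, 191, 198, 211]

All cut coordinates (distinct, sorted): [0, 12, 20, 33, 46, 57, 62, 75, 81, 92, 104, 111, 117, 119, 133, 144, 152, 162, 172, 179, 191, 198, 211]

Fragments:
  0→12: 12 bp
  12→20: 8 bp
  20→33: 13 bp
  33→46: 13 bp
  46→57: 11 bp
  57→62: 5 bp
  62→75: 13 bp
  75→81: 6 bp
  81→92: 11 bp
  92→104: 12 bp
  104→111: 7 bp
  111→117: 6 bp
  117→119: 2 bp
  119→133: 14 bp
  133→144: 11 bp
  144→152: 8 bp
  152→162: 10 bp
  162→172: 10 bp
  172→179: 7 bp
  179→191: 12 bp
  191→198: 7 bp
  198→211: 13 bp
  211→0 (wrap): 222-211+0 = 11 bp

[2,5,6,6,7,7,7,8,8,10,10,11,11,11,11,12,12,12,13,13,13,13,14]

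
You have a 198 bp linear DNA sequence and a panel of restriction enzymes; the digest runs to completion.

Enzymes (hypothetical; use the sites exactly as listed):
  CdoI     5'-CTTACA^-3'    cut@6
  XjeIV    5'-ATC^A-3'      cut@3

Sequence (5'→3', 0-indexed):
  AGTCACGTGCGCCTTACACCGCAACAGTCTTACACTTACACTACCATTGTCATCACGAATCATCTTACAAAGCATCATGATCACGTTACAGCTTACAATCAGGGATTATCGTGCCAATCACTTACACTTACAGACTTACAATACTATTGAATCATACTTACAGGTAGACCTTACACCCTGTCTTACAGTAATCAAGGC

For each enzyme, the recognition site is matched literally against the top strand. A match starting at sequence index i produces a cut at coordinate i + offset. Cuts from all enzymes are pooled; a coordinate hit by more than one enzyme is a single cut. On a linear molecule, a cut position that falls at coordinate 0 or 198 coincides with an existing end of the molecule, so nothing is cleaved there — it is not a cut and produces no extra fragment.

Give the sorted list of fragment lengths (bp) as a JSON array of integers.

[3,5,6,6,6,6,7,7,7,8,8,9,12,13,13,14,15,16,18,19]

Per-enzyme occurrences:
  CdoI (CTTACA, off=6): starts [12, 28, 34, 63, 91, 120, 126, 134, 156, 169, 181] → cuts [18, 34, 40, 69, 97, 126, 132, 140, 162, 175, 187]
  XjeIV (ATCA, off=3): starts [51, 58, 73, 79, 97, 116, 150, 190] → cuts [54, 61, 76, 82, 100, 119, 153, 193]

All cut coordinates (distinct, sorted): [18, 34, 40, 54, 61, 69, 76, 82, 97, 100, 119, 126, 132, 140, 153, 162, 175, 187, 193]

Fragments:
  [0,18): 18 bp
  [18,34): 16 bp
  [34,40): 6 bp
  [40,54): 14 bp
  [54,61): 7 bp
  [61,69): 8 bp
  [69,76): 7 bp
  [76,82): 6 bp
  [82,97): 15 bp
  [97,100): 3 bp
  [100,119): 19 bp
  [119,126): 7 bp
  [126,132): 6 bp
  [132,140): 8 bp
  [140,153): 13 bp
  [153,162): 9 bp
  [162,175): 13 bp
  [175,187): 12 bp
  [187,193): 6 bp
  [193,198): 5 bp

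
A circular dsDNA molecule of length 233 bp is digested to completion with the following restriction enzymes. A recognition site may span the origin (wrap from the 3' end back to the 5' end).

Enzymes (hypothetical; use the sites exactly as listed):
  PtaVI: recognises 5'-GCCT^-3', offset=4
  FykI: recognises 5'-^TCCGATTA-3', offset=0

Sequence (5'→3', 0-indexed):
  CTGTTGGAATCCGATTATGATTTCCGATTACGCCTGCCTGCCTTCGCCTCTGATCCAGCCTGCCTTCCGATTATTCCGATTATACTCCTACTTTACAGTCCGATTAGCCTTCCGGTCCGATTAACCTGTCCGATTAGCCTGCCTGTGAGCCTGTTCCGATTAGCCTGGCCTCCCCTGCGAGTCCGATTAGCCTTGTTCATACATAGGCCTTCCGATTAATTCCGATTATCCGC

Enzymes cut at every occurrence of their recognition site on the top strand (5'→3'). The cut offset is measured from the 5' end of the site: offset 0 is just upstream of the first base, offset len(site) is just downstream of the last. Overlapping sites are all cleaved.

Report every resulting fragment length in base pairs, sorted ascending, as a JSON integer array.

Site scan:
  PtaVI (GCCT, off=4): starts [31, 35, 39, 45, 57, 61, 106, 136, 140, 148, 162, 167, 189, 206, 231] → cuts [2, 35, 39, 43, 49, 61, 65, 110, 140, 144, 152, 166, 171, 193, 210]
  FykI (TCCGATTA, off=0): starts [9, 22, 65, 74, 98, 115, 128, 154, 181, 210, 220] → cuts [9, 22, 65, 74, 98, 115, 128, 154, 181, 210, 220]

Pooled cuts: [2, 9, 22, 35, 39, 43, 49, 61, 65, 74, 98, 110, 115, 128, 140, 144, 152, 154, 166, 171, 181, 193, 210, 220]

Fragment lengths:
  2→9: 7 bp
  9→22: 13 bp
  22→35: 13 bp
  35→39: 4 bp
  39→43: 4 bp
  43→49: 6 bp
  49→61: 12 bp
  61→65: 4 bp
  65→74: 9 bp
  74→98: 24 bp
  98→110: 12 bp
  110→115: 5 bp
  115→128: 13 bp
  128→140: 12 bp
  140→144: 4 bp
  144→152: 8 bp
  152→154: 2 bp
  154→166: 12 bp
  166→171: 5 bp
  171→181: 10 bp
  181→193: 12 bp
  193→210: 17 bp
  210→220: 10 bp
  220→2 (wrap): 233-220+2 = 15 bp

[2,4,4,4,4,5,5,6,7,8,9,10,10,12,12,12,12,12,13,13,13,15,17,24]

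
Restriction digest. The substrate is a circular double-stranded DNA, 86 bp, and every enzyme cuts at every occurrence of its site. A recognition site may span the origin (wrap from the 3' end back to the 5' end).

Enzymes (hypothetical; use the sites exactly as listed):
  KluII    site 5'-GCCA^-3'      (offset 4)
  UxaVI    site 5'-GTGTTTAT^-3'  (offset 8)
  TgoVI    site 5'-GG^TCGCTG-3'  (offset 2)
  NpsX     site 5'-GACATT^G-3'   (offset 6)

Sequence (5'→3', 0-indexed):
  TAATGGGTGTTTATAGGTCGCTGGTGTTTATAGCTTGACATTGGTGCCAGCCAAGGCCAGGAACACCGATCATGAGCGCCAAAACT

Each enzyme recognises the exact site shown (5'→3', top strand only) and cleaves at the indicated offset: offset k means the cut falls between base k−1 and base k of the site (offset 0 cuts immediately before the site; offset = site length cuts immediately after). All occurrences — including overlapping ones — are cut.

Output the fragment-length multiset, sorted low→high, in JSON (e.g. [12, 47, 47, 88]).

[3,4,6,7,11,14,19,22]

Site scan:
  KluII (GCCA, off=4): starts [45, 49, 55, 77] → cuts [49, 53, 59, 81]
  UxaVI (GTGTTTAT, off=8): starts [6, 23] → cuts [14, 31]
  TgoVI (GGTCGCTG, off=2): starts [15] → cuts [17]
  NpsX (GACATTG, off=6): starts [36] → cuts [42]

All cut coordinates (distinct, sorted): [14, 17, 31, 42, 49, 53, 59, 81]

Fragment lengths:
  14→17: 3 bp
  17→31: 14 bp
  31→42: 11 bp
  42→49: 7 bp
  49→53: 4 bp
  53→59: 6 bp
  59→81: 22 bp
  81→14 (wrap): 86-81+14 = 19 bp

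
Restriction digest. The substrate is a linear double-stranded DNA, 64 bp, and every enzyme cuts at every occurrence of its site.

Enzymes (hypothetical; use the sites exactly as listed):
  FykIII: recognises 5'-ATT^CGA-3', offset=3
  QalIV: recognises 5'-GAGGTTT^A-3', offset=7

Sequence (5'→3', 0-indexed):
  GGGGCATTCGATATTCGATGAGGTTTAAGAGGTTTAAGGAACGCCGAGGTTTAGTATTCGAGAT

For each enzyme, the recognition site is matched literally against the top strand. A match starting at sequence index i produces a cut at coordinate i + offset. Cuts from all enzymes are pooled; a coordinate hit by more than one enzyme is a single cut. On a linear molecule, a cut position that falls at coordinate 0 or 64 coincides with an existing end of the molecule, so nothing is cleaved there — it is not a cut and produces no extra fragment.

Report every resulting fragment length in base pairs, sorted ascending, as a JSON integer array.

Per-enzyme occurrences:
  FykIII (ATTCGA, off=3): starts [5, 12, 55] → cuts [8, 15, 58]
  QalIV (GAGGTTTA, off=7): starts [19, 28, 45] → cuts [26, 35, 52]

All cut coordinates (distinct, sorted): [8, 15, 26, 35, 52, 58]

Fragment lengths:
  [0,8): 8 bp
  [8,15): 7 bp
  [15,26): 11 bp
  [26,35): 9 bp
  [35,52): 17 bp
  [52,58): 6 bp
  [58,64): 6 bp

[6,6,7,8,9,11,17]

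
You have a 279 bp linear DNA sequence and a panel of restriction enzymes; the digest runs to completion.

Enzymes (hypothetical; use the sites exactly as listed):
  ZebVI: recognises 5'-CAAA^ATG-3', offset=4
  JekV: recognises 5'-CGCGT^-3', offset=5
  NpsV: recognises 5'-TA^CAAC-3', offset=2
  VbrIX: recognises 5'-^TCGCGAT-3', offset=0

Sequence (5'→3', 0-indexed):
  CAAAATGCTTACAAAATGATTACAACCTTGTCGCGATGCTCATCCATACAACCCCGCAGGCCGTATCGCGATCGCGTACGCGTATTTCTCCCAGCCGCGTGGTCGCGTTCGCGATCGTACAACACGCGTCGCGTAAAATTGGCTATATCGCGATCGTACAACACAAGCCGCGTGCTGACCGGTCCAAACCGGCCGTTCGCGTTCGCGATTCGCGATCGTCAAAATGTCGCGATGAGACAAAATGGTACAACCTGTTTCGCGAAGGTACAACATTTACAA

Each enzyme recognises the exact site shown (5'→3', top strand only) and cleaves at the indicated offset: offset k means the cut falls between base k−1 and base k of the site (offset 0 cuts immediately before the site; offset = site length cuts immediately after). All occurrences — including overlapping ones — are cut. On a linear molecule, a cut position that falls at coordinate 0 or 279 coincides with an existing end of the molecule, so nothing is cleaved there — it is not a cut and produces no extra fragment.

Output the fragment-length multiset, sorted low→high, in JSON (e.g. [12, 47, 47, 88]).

[3,4,5,6,6,7,7,8,8,10,11,11,11,12,12,13,14,15,15,17,17,18,20,29]

Scan for sites:
  ZebVI (CAAAATG, off=4): starts [0, 11, 219, 237] → cuts [4, 15, 223, 241]
  JekV (CGCGT, off=5): starts [72, 78, 95, 103, 124, 129, 168, 197] → cuts [77, 83, 100, 108, 129, 134, 173, 202]
  NpsV (TACAAC, off=2): starts [20, 46, 117, 156, 245, 265] → cuts [22, 48, 119, 158, 247, 267]
  VbrIX (TCGCGAT, off=0): starts [30, 65, 108, 147, 202, 209, 226] → cuts [30, 65, 108, 147, 202, 209, 226]

All cut coordinates (distinct, sorted): [4, 15, 22, 30, 48, 65, 77, 83, 100, 108, 119, 129, 134, 147, 158, 173, 202, 209, 223, 226, 241, 247, 267]

Fragments:
  [0,4): 4 bp
  [4,15): 11 bp
  [15,22): 7 bp
  [22,30): 8 bp
  [30,48): 18 bp
  [48,65): 17 bp
  [65,77): 12 bp
  [77,83): 6 bp
  [83,100): 17 bp
  [100,108): 8 bp
  [108,119): 11 bp
  [119,129): 10 bp
  [129,134): 5 bp
  [134,147): 13 bp
  [147,158): 11 bp
  [158,173): 15 bp
  [173,202): 29 bp
  [202,209): 7 bp
  [209,223): 14 bp
  [223,226): 3 bp
  [226,241): 15 bp
  [241,247): 6 bp
  [247,267): 20 bp
  [267,279): 12 bp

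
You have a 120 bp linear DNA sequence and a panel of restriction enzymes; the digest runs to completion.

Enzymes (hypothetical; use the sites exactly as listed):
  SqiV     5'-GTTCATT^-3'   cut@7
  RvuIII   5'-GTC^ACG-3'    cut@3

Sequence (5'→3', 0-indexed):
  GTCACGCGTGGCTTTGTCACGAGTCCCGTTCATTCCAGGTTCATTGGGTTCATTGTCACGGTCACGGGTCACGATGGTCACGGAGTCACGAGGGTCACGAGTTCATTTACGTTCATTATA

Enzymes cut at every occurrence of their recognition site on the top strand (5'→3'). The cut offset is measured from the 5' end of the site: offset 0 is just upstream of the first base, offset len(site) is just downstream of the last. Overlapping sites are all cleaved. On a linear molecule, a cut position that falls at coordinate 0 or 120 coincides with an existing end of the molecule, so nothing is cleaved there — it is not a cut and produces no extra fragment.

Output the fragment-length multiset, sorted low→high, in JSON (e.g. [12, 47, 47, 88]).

Per-enzyme occurrences:
  SqiV (GTTCATT, off=7): starts [27, 38, 47, 100, 110] → cuts [34, 45, 54, 107, 117]
  RvuIII (GTCACG, off=3): starts [0, 15, 54, 60, 67, 76, 84, 93] → cuts [3, 18, 57, 63, 70, 79, 87, 96]

All cut coordinates (distinct, sorted): [3, 18, 34, 45, 54, 57, 63, 70, 79, 87, 96, 107, 117]

Fragment lengths:
  [0,3): 3 bp
  [3,18): 15 bp
  [18,34): 16 bp
  [34,45): 11 bp
  [45,54): 9 bp
  [54,57): 3 bp
  [57,63): 6 bp
  [63,70): 7 bp
  [70,79): 9 bp
  [79,87): 8 bp
  [87,96): 9 bp
  [96,107): 11 bp
  [107,117): 10 bp
  [117,120): 3 bp

[3,3,3,6,7,8,9,9,9,10,11,11,15,16]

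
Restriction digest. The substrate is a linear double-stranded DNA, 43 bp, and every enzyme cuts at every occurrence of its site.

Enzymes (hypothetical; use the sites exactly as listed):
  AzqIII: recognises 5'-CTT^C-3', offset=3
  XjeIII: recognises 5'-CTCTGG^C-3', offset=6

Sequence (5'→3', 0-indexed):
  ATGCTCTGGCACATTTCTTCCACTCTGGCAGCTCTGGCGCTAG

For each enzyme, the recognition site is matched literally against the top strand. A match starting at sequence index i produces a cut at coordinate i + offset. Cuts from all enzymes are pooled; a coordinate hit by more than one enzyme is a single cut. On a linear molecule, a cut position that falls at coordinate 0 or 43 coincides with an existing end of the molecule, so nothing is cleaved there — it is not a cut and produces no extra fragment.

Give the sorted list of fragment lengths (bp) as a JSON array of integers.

[6,9,9,9,10]

Site scan:
  AzqIII CTTC/3: at [16] ⇒ [19]
  XjeIII CTCTGGC/6: at [3, 22, 31] ⇒ [9, 28, 37]

Pooled cuts: [9, 19, 28, 37]

Fragment lengths:
  [0,9): 9 bp
  [9,19): 10 bp
  [19,28): 9 bp
  [28,37): 9 bp
  [37,43): 6 bp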